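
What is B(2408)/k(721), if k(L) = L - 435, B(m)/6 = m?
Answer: 7224/143 ≈ 50.517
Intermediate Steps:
B(m) = 6*m
k(L) = -435 + L
B(2408)/k(721) = (6*2408)/(-435 + 721) = 14448/286 = 14448*(1/286) = 7224/143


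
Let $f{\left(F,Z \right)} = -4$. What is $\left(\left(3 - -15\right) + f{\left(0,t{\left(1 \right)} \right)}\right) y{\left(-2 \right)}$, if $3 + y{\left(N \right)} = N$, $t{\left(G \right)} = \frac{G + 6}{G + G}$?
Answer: $-70$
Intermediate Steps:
$t{\left(G \right)} = \frac{6 + G}{2 G}$
$y{\left(N \right)} = -3 + N$
$\left(\left(3 - -15\right) + f{\left(0,t{\left(1 \right)} \right)}\right) y{\left(-2 \right)} = \left(\left(3 - -15\right) - 4\right) \left(-3 - 2\right) = \left(\left(3 + 15\right) - 4\right) \left(-5\right) = \left(18 - 4\right) \left(-5\right) = 14 \left(-5\right) = -70$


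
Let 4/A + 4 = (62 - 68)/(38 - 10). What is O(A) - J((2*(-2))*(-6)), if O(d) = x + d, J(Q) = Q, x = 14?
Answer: -646/59 ≈ -10.949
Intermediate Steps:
A = -56/59 (A = 4/(-4 + (62 - 68)/(38 - 10)) = 4/(-4 - 6/28) = 4/(-4 - 6*1/28) = 4/(-4 - 3/14) = 4/(-59/14) = 4*(-14/59) = -56/59 ≈ -0.94915)
O(d) = 14 + d
O(A) - J((2*(-2))*(-6)) = (14 - 56/59) - 2*(-2)*(-6) = 770/59 - (-4)*(-6) = 770/59 - 1*24 = 770/59 - 24 = -646/59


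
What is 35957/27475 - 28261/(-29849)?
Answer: 1849751468/820101275 ≈ 2.2555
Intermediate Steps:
35957/27475 - 28261/(-29849) = 35957*(1/27475) - 28261*(-1/29849) = 35957/27475 + 28261/29849 = 1849751468/820101275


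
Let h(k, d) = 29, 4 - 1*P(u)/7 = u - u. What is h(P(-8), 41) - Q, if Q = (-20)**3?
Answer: 8029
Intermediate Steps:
P(u) = 28 (P(u) = 28 - 7*(u - u) = 28 - 7*0 = 28 + 0 = 28)
Q = -8000
h(P(-8), 41) - Q = 29 - 1*(-8000) = 29 + 8000 = 8029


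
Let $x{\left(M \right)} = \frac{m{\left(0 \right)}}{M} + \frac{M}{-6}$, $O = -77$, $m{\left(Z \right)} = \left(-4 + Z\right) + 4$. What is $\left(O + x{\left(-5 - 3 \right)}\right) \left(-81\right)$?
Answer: $6129$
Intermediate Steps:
$m{\left(Z \right)} = Z$
$x{\left(M \right)} = - \frac{M}{6}$ ($x{\left(M \right)} = \frac{0}{M} + \frac{M}{-6} = 0 + M \left(- \frac{1}{6}\right) = 0 - \frac{M}{6} = - \frac{M}{6}$)
$\left(O + x{\left(-5 - 3 \right)}\right) \left(-81\right) = \left(-77 - \frac{-5 - 3}{6}\right) \left(-81\right) = \left(-77 - - \frac{4}{3}\right) \left(-81\right) = \left(-77 + \frac{4}{3}\right) \left(-81\right) = \left(- \frac{227}{3}\right) \left(-81\right) = 6129$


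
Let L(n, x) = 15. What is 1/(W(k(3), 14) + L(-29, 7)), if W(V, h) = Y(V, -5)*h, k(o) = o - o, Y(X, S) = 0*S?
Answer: 1/15 ≈ 0.066667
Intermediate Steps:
Y(X, S) = 0
k(o) = 0
W(V, h) = 0 (W(V, h) = 0*h = 0)
1/(W(k(3), 14) + L(-29, 7)) = 1/(0 + 15) = 1/15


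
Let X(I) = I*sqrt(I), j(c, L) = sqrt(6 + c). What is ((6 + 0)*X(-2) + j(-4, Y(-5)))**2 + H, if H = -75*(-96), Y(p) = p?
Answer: 6914 - 48*I ≈ 6914.0 - 48.0*I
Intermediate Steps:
X(I) = I**(3/2)
H = 7200
((6 + 0)*X(-2) + j(-4, Y(-5)))**2 + H = ((6 + 0)*(-2)**(3/2) + sqrt(6 - 4))**2 + 7200 = (6*(-2*I*sqrt(2)) + sqrt(2))**2 + 7200 = (-12*I*sqrt(2) + sqrt(2))**2 + 7200 = (sqrt(2) - 12*I*sqrt(2))**2 + 7200 = 7200 + (sqrt(2) - 12*I*sqrt(2))**2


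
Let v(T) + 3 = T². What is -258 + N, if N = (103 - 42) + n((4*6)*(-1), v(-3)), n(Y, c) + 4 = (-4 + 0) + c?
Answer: -199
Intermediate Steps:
v(T) = -3 + T²
n(Y, c) = -8 + c (n(Y, c) = -4 + ((-4 + 0) + c) = -4 + (-4 + c) = -8 + c)
N = 59 (N = (103 - 42) + (-8 + (-3 + (-3)²)) = 61 + (-8 + (-3 + 9)) = 61 + (-8 + 6) = 61 - 2 = 59)
-258 + N = -258 + 59 = -199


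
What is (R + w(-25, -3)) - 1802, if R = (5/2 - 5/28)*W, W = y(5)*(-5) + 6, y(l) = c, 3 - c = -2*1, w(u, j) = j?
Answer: -51775/28 ≈ -1849.1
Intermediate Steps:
c = 5 (c = 3 - (-2) = 3 - 1*(-2) = 3 + 2 = 5)
y(l) = 5
W = -19 (W = 5*(-5) + 6 = -25 + 6 = -19)
R = -1235/28 (R = (5/2 - 5/28)*(-19) = (65/28)*(-19) = -1235/28 ≈ -44.107)
(R + w(-25, -3)) - 1802 = (-1235/28 - 3) - 1802 = -1319/28 - 1802 = -51775/28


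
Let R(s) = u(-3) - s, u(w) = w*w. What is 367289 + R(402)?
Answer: 366896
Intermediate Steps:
u(w) = w**2
R(s) = 9 - s (R(s) = (-3)**2 - s = 9 - s)
367289 + R(402) = 367289 + (9 - 1*402) = 367289 + (9 - 402) = 367289 - 393 = 366896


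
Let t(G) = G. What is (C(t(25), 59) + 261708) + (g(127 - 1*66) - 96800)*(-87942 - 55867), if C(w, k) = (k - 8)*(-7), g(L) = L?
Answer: 13912200202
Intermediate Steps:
C(w, k) = 56 - 7*k (C(w, k) = (-8 + k)*(-7) = 56 - 7*k)
(C(t(25), 59) + 261708) + (g(127 - 1*66) - 96800)*(-87942 - 55867) = ((56 - 7*59) + 261708) + ((127 - 1*66) - 96800)*(-87942 - 55867) = ((56 - 413) + 261708) + ((127 - 66) - 96800)*(-143809) = (-357 + 261708) + (61 - 96800)*(-143809) = 261351 - 96739*(-143809) = 261351 + 13911938851 = 13912200202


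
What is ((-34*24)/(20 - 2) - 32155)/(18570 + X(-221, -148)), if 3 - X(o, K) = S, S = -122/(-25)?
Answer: -2415025/1392609 ≈ -1.7342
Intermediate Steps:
S = 122/25 (S = -122*(-1/25) = 122/25 ≈ 4.8800)
X(o, K) = -47/25 (X(o, K) = 3 - 1*122/25 = 3 - 122/25 = -47/25)
((-34*24)/(20 - 2) - 32155)/(18570 + X(-221, -148)) = ((-34*24)/(20 - 2) - 32155)/(18570 - 47/25) = (-816/18 - 32155)/(464203/25) = (-816*1/18 - 32155)*(25/464203) = (-136/3 - 32155)*(25/464203) = -96601/3*25/464203 = -2415025/1392609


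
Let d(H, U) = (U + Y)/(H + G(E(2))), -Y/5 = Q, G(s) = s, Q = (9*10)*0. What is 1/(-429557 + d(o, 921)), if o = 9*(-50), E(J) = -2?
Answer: -452/194160685 ≈ -2.3280e-6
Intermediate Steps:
Q = 0 (Q = 90*0 = 0)
Y = 0 (Y = -5*0 = 0)
o = -450
d(H, U) = U/(-2 + H) (d(H, U) = (U + 0)/(H - 2) = U/(-2 + H))
1/(-429557 + d(o, 921)) = 1/(-429557 + 921/(-2 - 450)) = 1/(-429557 + 921/(-452)) = 1/(-429557 + 921*(-1/452)) = 1/(-429557 - 921/452) = 1/(-194160685/452) = -452/194160685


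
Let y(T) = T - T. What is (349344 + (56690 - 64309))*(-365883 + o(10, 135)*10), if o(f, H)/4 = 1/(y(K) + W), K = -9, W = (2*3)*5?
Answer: -375092737625/3 ≈ -1.2503e+11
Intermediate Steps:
W = 30 (W = 6*5 = 30)
y(T) = 0
o(f, H) = 2/15 (o(f, H) = 4/(0 + 30) = 4/30 = 4*(1/30) = 2/15)
(349344 + (56690 - 64309))*(-365883 + o(10, 135)*10) = (349344 + (56690 - 64309))*(-365883 + (2/15)*10) = (349344 - 7619)*(-365883 + 4/3) = 341725*(-1097645/3) = -375092737625/3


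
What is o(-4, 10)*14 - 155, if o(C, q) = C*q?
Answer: -715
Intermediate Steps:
o(-4, 10)*14 - 155 = -4*10*14 - 155 = -40*14 - 155 = -560 - 155 = -715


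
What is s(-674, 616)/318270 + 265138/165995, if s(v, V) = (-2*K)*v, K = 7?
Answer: 8595180008/5283122865 ≈ 1.6269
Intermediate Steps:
s(v, V) = -14*v (s(v, V) = (-2*7)*v = -14*v)
s(-674, 616)/318270 + 265138/165995 = -14*(-674)/318270 + 265138/165995 = 9436*(1/318270) + 265138*(1/165995) = 4718/159135 + 265138/165995 = 8595180008/5283122865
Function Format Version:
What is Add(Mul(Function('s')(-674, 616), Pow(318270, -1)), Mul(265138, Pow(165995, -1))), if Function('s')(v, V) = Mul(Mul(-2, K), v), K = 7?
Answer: Rational(8595180008, 5283122865) ≈ 1.6269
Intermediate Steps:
Function('s')(v, V) = Mul(-14, v) (Function('s')(v, V) = Mul(Mul(-2, 7), v) = Mul(-14, v))
Add(Mul(Function('s')(-674, 616), Pow(318270, -1)), Mul(265138, Pow(165995, -1))) = Add(Mul(Mul(-14, -674), Pow(318270, -1)), Mul(265138, Pow(165995, -1))) = Add(Mul(9436, Rational(1, 318270)), Mul(265138, Rational(1, 165995))) = Add(Rational(4718, 159135), Rational(265138, 165995)) = Rational(8595180008, 5283122865)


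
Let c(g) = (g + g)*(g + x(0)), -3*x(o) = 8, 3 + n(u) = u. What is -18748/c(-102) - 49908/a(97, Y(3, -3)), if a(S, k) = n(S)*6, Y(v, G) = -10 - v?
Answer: -22421031/250886 ≈ -89.367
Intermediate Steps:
n(u) = -3 + u
x(o) = -8/3 (x(o) = -⅓*8 = -8/3)
c(g) = 2*g*(-8/3 + g) (c(g) = (g + g)*(g - 8/3) = (2*g)*(-8/3 + g) = 2*g*(-8/3 + g))
a(S, k) = -18 + 6*S (a(S, k) = (-3 + S)*6 = -18 + 6*S)
-18748/c(-102) - 49908/a(97, Y(3, -3)) = -18748*(-1/(68*(-8 + 3*(-102)))) - 49908/(-18 + 6*97) = -18748*(-1/(68*(-8 - 306))) - 49908/(-18 + 582) = -18748/((⅔)*(-102)*(-314)) - 49908/564 = -18748/21352 - 49908*1/564 = -18748*1/21352 - 4159/47 = -4687/5338 - 4159/47 = -22421031/250886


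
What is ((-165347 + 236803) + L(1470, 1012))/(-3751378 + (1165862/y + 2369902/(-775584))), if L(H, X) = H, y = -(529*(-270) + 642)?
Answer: -47870162096544/2462480140288033 ≈ -0.019440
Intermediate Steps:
y = 142188 (y = -(-142830 + 642) = -1*(-142188) = 142188)
((-165347 + 236803) + L(1470, 1012))/(-3751378 + (1165862/y + 2369902/(-775584))) = ((-165347 + 236803) + 1470)/(-3751378 + (1165862/142188 + 2369902/(-775584))) = (71456 + 1470)/(-3751378 + (1165862*(1/142188) + 2369902*(-1/775584))) = 72926/(-3751378 + (582931/71094 - 1184951/387792)) = 72926/(-3751378 + 23635511993/4594947408) = 72926/(-17237360982016231/4594947408) = 72926*(-4594947408/17237360982016231) = -47870162096544/2462480140288033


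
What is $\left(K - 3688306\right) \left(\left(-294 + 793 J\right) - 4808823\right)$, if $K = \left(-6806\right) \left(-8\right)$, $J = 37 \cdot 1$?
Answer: $17369027255808$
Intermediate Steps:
$J = 37$
$K = 54448$
$\left(K - 3688306\right) \left(\left(-294 + 793 J\right) - 4808823\right) = \left(54448 - 3688306\right) \left(\left(-294 + 793 \cdot 37\right) - 4808823\right) = - 3633858 \left(\left(-294 + 29341\right) - 4808823\right) = - 3633858 \left(29047 - 4808823\right) = \left(-3633858\right) \left(-4779776\right) = 17369027255808$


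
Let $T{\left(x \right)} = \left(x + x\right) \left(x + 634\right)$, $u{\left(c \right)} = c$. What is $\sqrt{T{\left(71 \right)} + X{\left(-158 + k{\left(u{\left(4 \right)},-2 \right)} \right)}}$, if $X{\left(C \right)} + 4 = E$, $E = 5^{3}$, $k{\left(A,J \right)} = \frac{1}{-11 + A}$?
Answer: $\sqrt{100231} \approx 316.59$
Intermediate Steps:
$T{\left(x \right)} = 2 x \left(634 + x\right)$
$E = 125$
$X{\left(C \right)} = 121$ ($X{\left(C \right)} = -4 + 125 = 121$)
$\sqrt{T{\left(71 \right)} + X{\left(-158 + k{\left(u{\left(4 \right)},-2 \right)} \right)}} = \sqrt{2 \cdot 71 \left(634 + 71\right) + 121} = \sqrt{2 \cdot 71 \cdot 705 + 121} = \sqrt{100110 + 121} = \sqrt{100231}$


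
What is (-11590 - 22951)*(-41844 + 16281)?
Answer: 882971583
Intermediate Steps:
(-11590 - 22951)*(-41844 + 16281) = -34541*(-25563) = 882971583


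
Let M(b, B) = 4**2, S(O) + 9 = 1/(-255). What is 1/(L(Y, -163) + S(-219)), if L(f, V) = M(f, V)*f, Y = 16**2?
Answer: 255/1042184 ≈ 0.00024468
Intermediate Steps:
S(O) = -2296/255 (S(O) = -9 + 1/(-255) = -9 - 1/255 = -2296/255)
Y = 256
M(b, B) = 16
L(f, V) = 16*f
1/(L(Y, -163) + S(-219)) = 1/(16*256 - 2296/255) = 1/(4096 - 2296/255) = 1/(1042184/255) = 255/1042184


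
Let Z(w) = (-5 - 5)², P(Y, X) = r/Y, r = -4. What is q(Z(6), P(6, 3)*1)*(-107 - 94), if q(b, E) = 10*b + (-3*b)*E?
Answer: -241200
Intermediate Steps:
P(Y, X) = -4/Y
Z(w) = 100 (Z(w) = (-10)² = 100)
q(b, E) = 10*b - 3*E*b
q(Z(6), P(6, 3)*1)*(-107 - 94) = (100*(10 - 3*(-4/6)))*(-107 - 94) = (100*(10 - 3*(-4*⅙)))*(-201) = (100*(10 - (-2)))*(-201) = (100*(10 - 3*(-⅔)))*(-201) = (100*(10 + 2))*(-201) = (100*12)*(-201) = 1200*(-201) = -241200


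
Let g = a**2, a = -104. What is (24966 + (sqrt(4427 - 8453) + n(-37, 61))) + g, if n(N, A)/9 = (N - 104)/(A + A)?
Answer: 4364135/122 + I*sqrt(4026) ≈ 35772.0 + 63.451*I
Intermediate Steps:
g = 10816 (g = (-104)**2 = 10816)
n(N, A) = 9*(-104 + N)/(2*A) (n(N, A) = 9*((N - 104)/(A + A)) = 9*((-104 + N)/((2*A))) = 9*((-104 + N)*(1/(2*A))) = 9*((-104 + N)/(2*A)) = 9*(-104 + N)/(2*A))
(24966 + (sqrt(4427 - 8453) + n(-37, 61))) + g = (24966 + (sqrt(4427 - 8453) + (9/2)*(-104 - 37)/61)) + 10816 = (24966 + (sqrt(-4026) + (9/2)*(1/61)*(-141))) + 10816 = (24966 + (I*sqrt(4026) - 1269/122)) + 10816 = (24966 + (-1269/122 + I*sqrt(4026))) + 10816 = (3044583/122 + I*sqrt(4026)) + 10816 = 4364135/122 + I*sqrt(4026)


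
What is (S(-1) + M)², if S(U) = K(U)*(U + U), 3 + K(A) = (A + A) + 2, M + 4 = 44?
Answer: 2116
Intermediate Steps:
M = 40 (M = -4 + 44 = 40)
K(A) = -1 + 2*A (K(A) = -3 + ((A + A) + 2) = -3 + (2*A + 2) = -3 + (2 + 2*A) = -1 + 2*A)
S(U) = 2*U*(-1 + 2*U) (S(U) = (-1 + 2*U)*(U + U) = (-1 + 2*U)*(2*U) = 2*U*(-1 + 2*U))
(S(-1) + M)² = (2*(-1)*(-1 + 2*(-1)) + 40)² = (2*(-1)*(-1 - 2) + 40)² = (2*(-1)*(-3) + 40)² = (6 + 40)² = 46² = 2116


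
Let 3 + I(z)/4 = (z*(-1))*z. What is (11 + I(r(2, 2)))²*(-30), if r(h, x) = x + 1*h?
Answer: -126750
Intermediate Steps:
r(h, x) = h + x (r(h, x) = x + h = h + x)
I(z) = -12 - 4*z² (I(z) = -12 + 4*((z*(-1))*z) = -12 + 4*((-z)*z) = -12 + 4*(-z²) = -12 - 4*z²)
(11 + I(r(2, 2)))²*(-30) = (11 + (-12 - 4*(2 + 2)²))²*(-30) = (11 + (-12 - 4*4²))²*(-30) = (11 + (-12 - 4*16))²*(-30) = (11 + (-12 - 64))²*(-30) = (11 - 76)²*(-30) = (-65)²*(-30) = 4225*(-30) = -126750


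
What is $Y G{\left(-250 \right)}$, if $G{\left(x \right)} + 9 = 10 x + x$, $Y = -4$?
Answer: $11036$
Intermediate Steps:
$G{\left(x \right)} = -9 + 11 x$ ($G{\left(x \right)} = -9 + \left(10 x + x\right) = -9 + 11 x$)
$Y G{\left(-250 \right)} = - 4 \left(-9 + 11 \left(-250\right)\right) = - 4 \left(-9 - 2750\right) = \left(-4\right) \left(-2759\right) = 11036$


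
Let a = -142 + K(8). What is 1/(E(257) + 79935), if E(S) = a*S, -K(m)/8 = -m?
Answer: 1/59889 ≈ 1.6698e-5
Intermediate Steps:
K(m) = 8*m (K(m) = -(-8)*m = 8*m)
a = -78 (a = -142 + 8*8 = -142 + 64 = -78)
E(S) = -78*S
1/(E(257) + 79935) = 1/(-78*257 + 79935) = 1/(-20046 + 79935) = 1/59889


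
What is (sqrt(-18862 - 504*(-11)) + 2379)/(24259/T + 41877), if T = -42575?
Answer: 101285925/1782889016 + 42575*I*sqrt(13318)/1782889016 ≈ 0.05681 + 0.0027558*I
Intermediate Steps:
(sqrt(-18862 - 504*(-11)) + 2379)/(24259/T + 41877) = (sqrt(-18862 - 504*(-11)) + 2379)/(24259/(-42575) + 41877) = (sqrt(-18862 + 5544) + 2379)/(24259*(-1/42575) + 41877) = (sqrt(-13318) + 2379)/(-24259/42575 + 41877) = (I*sqrt(13318) + 2379)/(1782889016/42575) = (2379 + I*sqrt(13318))*(42575/1782889016) = 101285925/1782889016 + 42575*I*sqrt(13318)/1782889016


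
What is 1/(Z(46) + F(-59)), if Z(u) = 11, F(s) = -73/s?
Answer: 59/722 ≈ 0.081717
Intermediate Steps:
1/(Z(46) + F(-59)) = 1/(11 - 73/(-59)) = 1/(11 - 73*(-1/59)) = 1/(11 + 73/59) = 1/(722/59) = 59/722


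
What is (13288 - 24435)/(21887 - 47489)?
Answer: 11147/25602 ≈ 0.43540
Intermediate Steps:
(13288 - 24435)/(21887 - 47489) = -11147/(-25602) = -11147*(-1/25602) = 11147/25602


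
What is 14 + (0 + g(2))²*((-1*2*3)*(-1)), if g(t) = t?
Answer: 38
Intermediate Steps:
14 + (0 + g(2))²*((-1*2*3)*(-1)) = 14 + (0 + 2)²*((-1*2*3)*(-1)) = 14 + 2²*(-2*3*(-1)) = 14 + 4*(-6*(-1)) = 14 + 4*6 = 14 + 24 = 38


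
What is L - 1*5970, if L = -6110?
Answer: -12080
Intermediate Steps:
L - 1*5970 = -6110 - 1*5970 = -6110 - 5970 = -12080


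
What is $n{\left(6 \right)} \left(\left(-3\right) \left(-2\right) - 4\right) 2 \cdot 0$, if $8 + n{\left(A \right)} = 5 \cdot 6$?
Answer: $0$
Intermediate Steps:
$n{\left(A \right)} = 22$ ($n{\left(A \right)} = -8 + 5 \cdot 6 = -8 + 30 = 22$)
$n{\left(6 \right)} \left(\left(-3\right) \left(-2\right) - 4\right) 2 \cdot 0 = 22 \left(\left(-3\right) \left(-2\right) - 4\right) 2 \cdot 0 = 22 \left(6 - 4\right) 2 \cdot 0 = 22 \cdot 2 \cdot 2 \cdot 0 = 22 \cdot 4 \cdot 0 = 22 \cdot 0 = 0$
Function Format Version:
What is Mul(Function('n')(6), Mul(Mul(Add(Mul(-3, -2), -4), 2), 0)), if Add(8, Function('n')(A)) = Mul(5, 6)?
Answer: 0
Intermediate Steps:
Function('n')(A) = 22 (Function('n')(A) = Add(-8, Mul(5, 6)) = Add(-8, 30) = 22)
Mul(Function('n')(6), Mul(Mul(Add(Mul(-3, -2), -4), 2), 0)) = Mul(22, Mul(Mul(Add(Mul(-3, -2), -4), 2), 0)) = Mul(22, Mul(Mul(Add(6, -4), 2), 0)) = Mul(22, Mul(Mul(2, 2), 0)) = Mul(22, Mul(4, 0)) = Mul(22, 0) = 0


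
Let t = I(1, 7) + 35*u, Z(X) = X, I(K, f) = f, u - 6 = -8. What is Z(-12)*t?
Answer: 756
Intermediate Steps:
u = -2 (u = 6 - 8 = -2)
t = -63 (t = 7 + 35*(-2) = 7 - 70 = -63)
Z(-12)*t = -12*(-63) = 756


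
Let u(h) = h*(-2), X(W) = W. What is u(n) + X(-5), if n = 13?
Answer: -31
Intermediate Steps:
u(h) = -2*h
u(n) + X(-5) = -2*13 - 5 = -26 - 5 = -31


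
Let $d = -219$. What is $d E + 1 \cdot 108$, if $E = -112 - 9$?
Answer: $26607$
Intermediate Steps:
$E = -121$
$d E + 1 \cdot 108 = \left(-219\right) \left(-121\right) + 1 \cdot 108 = 26499 + 108 = 26607$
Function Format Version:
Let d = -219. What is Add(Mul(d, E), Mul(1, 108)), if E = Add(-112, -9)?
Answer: 26607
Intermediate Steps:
E = -121
Add(Mul(d, E), Mul(1, 108)) = Add(Mul(-219, -121), Mul(1, 108)) = Add(26499, 108) = 26607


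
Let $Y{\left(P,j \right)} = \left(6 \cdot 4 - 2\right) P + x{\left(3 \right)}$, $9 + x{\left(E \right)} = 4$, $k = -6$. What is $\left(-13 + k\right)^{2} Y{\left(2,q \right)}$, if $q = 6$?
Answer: $14079$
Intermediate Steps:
$x{\left(E \right)} = -5$ ($x{\left(E \right)} = -9 + 4 = -5$)
$Y{\left(P,j \right)} = -5 + 22 P$ ($Y{\left(P,j \right)} = \left(6 \cdot 4 - 2\right) P - 5 = \left(24 - 2\right) P - 5 = 22 P - 5 = -5 + 22 P$)
$\left(-13 + k\right)^{2} Y{\left(2,q \right)} = \left(-13 - 6\right)^{2} \left(-5 + 22 \cdot 2\right) = \left(-19\right)^{2} \left(-5 + 44\right) = 361 \cdot 39 = 14079$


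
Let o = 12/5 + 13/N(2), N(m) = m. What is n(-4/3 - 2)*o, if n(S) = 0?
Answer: 0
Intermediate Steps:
o = 89/10 (o = 12/5 + 13/2 = 89/10 ≈ 8.9000)
n(-4/3 - 2)*o = 0*(89/10) = 0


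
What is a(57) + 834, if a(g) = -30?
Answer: 804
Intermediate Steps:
a(57) + 834 = -30 + 834 = 804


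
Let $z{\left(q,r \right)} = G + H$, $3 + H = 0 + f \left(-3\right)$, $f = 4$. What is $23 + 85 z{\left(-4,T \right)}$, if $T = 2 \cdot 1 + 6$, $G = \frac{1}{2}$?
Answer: $- \frac{2419}{2} \approx -1209.5$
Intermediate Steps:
$G = \frac{1}{2} \approx 0.5$
$H = -15$ ($H = -3 + \left(0 + 4 \left(-3\right)\right) = -3 + \left(0 - 12\right) = -3 - 12 = -15$)
$T = 8$ ($T = 2 + 6 = 8$)
$z{\left(q,r \right)} = - \frac{29}{2}$ ($z{\left(q,r \right)} = \frac{1}{2} - 15 = - \frac{29}{2}$)
$23 + 85 z{\left(-4,T \right)} = 23 + 85 \left(- \frac{29}{2}\right) = 23 - \frac{2465}{2} = - \frac{2419}{2}$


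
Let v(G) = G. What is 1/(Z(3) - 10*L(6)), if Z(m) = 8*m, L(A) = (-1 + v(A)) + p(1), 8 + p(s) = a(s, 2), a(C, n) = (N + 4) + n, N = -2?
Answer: 1/14 ≈ 0.071429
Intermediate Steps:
a(C, n) = 2 + n (a(C, n) = (-2 + 4) + n = 2 + n)
p(s) = -4 (p(s) = -8 + (2 + 2) = -8 + 4 = -4)
L(A) = -5 + A (L(A) = (-1 + A) - 4 = -5 + A)
1/(Z(3) - 10*L(6)) = 1/(8*3 - 10*(-5 + 6)) = 1/(24 - 10*1) = 1/(24 - 10) = 1/14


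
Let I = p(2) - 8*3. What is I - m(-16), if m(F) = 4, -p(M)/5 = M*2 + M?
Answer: -58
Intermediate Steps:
p(M) = -15*M (p(M) = -5*(M*2 + M) = -5*(2*M + M) = -15*M)
I = -54 (I = -15*2 - 8*3 = -30 - 24 = -54)
I - m(-16) = -54 - 1*4 = -54 - 4 = -58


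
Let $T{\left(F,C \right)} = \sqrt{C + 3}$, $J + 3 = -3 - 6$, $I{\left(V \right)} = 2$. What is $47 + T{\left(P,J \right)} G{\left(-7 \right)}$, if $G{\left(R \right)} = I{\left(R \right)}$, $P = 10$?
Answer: $47 + 6 i \approx 47.0 + 6.0 i$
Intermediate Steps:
$J = -12$ ($J = -3 - 9 = -12$)
$G{\left(R \right)} = 2$
$T{\left(F,C \right)} = \sqrt{3 + C}$
$47 + T{\left(P,J \right)} G{\left(-7 \right)} = 47 + \sqrt{3 - 12} \cdot 2 = 47 + \sqrt{-9} \cdot 2 = 47 + 3 i 2 = 47 + 6 i$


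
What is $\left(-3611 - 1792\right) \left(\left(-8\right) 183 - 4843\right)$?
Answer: $34076721$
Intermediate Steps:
$\left(-3611 - 1792\right) \left(\left(-8\right) 183 - 4843\right) = - 5403 \left(-1464 - 4843\right) = \left(-5403\right) \left(-6307\right) = 34076721$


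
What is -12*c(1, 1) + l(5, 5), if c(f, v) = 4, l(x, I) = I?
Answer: -43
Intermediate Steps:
-12*c(1, 1) + l(5, 5) = -12*4 + 5 = -48 + 5 = -43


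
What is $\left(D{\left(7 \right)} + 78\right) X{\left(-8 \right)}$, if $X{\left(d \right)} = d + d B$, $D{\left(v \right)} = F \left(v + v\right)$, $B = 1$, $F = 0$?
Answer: $-1248$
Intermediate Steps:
$D{\left(v \right)} = 0$ ($D{\left(v \right)} = 0 \left(v + v\right) = 0 \cdot 2 v = 0$)
$X{\left(d \right)} = 2 d$ ($X{\left(d \right)} = d + d 1 = d + d = 2 d$)
$\left(D{\left(7 \right)} + 78\right) X{\left(-8 \right)} = \left(0 + 78\right) 2 \left(-8\right) = 78 \left(-16\right) = -1248$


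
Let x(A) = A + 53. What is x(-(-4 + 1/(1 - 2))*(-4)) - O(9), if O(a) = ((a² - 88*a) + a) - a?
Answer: 744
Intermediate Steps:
O(a) = a² - 88*a (O(a) = (a² - 87*a) - a = a² - 88*a)
x(A) = 53 + A
x(-(-4 + 1/(1 - 2))*(-4)) - O(9) = (53 - (-4 + 1/(1 - 2))*(-4)) - 9*(-88 + 9) = (53 - (-4 + 1/(-1))*(-4)) - 9*(-79) = (53 - (-4 - 1)*(-4)) - 1*(-711) = (53 - 1*(-5)*(-4)) + 711 = (53 + 5*(-4)) + 711 = (53 - 20) + 711 = 33 + 711 = 744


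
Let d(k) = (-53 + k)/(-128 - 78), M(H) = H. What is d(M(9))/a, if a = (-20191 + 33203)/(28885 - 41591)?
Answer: -69883/335059 ≈ -0.20857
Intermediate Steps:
d(k) = 53/206 - k/206 (d(k) = (-53 + k)/(-206) = (-53 + k)*(-1/206) = 53/206 - k/206)
a = -6506/6353 (a = 13012/(-12706) = 13012*(-1/12706) = -6506/6353 ≈ -1.0241)
d(M(9))/a = (53/206 - 1/206*9)/(-6506/6353) = (53/206 - 9/206)*(-6353/6506) = (22/103)*(-6353/6506) = -69883/335059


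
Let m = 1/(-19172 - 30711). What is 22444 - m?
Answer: 1119574053/49883 ≈ 22444.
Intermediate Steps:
m = -1/49883 (m = 1/(-49883) = -1/49883 ≈ -2.0047e-5)
22444 - m = 22444 - 1*(-1/49883) = 22444 + 1/49883 = 1119574053/49883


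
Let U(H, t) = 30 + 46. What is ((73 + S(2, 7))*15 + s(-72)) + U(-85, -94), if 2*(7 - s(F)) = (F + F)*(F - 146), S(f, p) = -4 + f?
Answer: -14548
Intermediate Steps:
U(H, t) = 76
s(F) = 7 - F*(-146 + F) (s(F) = 7 - (F + F)*(F - 146)/2 = 7 - 2*F*(-146 + F)/2 = 7 - F*(-146 + F))
((73 + S(2, 7))*15 + s(-72)) + U(-85, -94) = ((73 + (-4 + 2))*15 + (7 - 1*(-72)² + 146*(-72))) + 76 = ((73 - 2)*15 + (7 - 1*5184 - 10512)) + 76 = (71*15 + (7 - 5184 - 10512)) + 76 = (1065 - 15689) + 76 = -14624 + 76 = -14548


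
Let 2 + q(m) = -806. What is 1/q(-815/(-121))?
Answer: -1/808 ≈ -0.0012376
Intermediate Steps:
q(m) = -808 (q(m) = -2 - 806 = -808)
1/q(-815/(-121)) = 1/(-808) = -1/808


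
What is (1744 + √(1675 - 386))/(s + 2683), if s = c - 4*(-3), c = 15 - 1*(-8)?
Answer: 872/1359 + √1289/2718 ≈ 0.65486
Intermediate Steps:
c = 23 (c = 15 + 8 = 23)
s = 35 (s = 23 - 4*(-3) = 23 + 12 = 35)
(1744 + √(1675 - 386))/(s + 2683) = (1744 + √(1675 - 386))/(35 + 2683) = (1744 + √1289)/2718 = (1744 + √1289)*(1/2718) = 872/1359 + √1289/2718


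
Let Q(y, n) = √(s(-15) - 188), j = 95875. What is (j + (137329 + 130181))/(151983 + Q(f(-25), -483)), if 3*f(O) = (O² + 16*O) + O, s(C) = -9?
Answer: 55228342455/23098832486 - 363385*I*√197/23098832486 ≈ 2.391 - 0.00022081*I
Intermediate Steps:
f(O) = O²/3 + 17*O/3 (f(O) = ((O² + 16*O) + O)/3 = (O² + 17*O)/3 = O²/3 + 17*O/3)
Q(y, n) = I*√197 (Q(y, n) = √(-9 - 188) = √(-197) = I*√197)
(j + (137329 + 130181))/(151983 + Q(f(-25), -483)) = (95875 + (137329 + 130181))/(151983 + I*√197) = (95875 + 267510)/(151983 + I*√197) = 363385/(151983 + I*√197)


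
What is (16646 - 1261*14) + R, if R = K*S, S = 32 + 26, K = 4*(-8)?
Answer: -2864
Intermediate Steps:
K = -32
S = 58
R = -1856 (R = -32*58 = -1856)
(16646 - 1261*14) + R = (16646 - 1261*14) - 1856 = (16646 - 1*17654) - 1856 = (16646 - 17654) - 1856 = -1008 - 1856 = -2864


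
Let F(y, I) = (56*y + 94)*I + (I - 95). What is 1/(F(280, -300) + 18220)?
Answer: -1/4714375 ≈ -2.1212e-7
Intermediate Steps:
F(y, I) = -95 + I + I*(94 + 56*y) (F(y, I) = (94 + 56*y)*I + (-95 + I) = I*(94 + 56*y) + (-95 + I) = -95 + I + I*(94 + 56*y))
1/(F(280, -300) + 18220) = 1/((-95 + 95*(-300) + 56*(-300)*280) + 18220) = 1/((-95 - 28500 - 4704000) + 18220) = 1/(-4732595 + 18220) = 1/(-4714375) = -1/4714375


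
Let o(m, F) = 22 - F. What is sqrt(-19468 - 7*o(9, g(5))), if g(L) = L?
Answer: I*sqrt(19587) ≈ 139.95*I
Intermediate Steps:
sqrt(-19468 - 7*o(9, g(5))) = sqrt(-19468 - 7*(22 - 1*5)) = sqrt(-19468 - 7*(22 - 5)) = sqrt(-19468 - 7*17) = sqrt(-19468 - 119) = sqrt(-19587) = I*sqrt(19587)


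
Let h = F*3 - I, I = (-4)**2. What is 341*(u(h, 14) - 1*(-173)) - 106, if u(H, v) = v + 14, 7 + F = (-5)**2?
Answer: 68435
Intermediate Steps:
F = 18 (F = -7 + (-5)**2 = -7 + 25 = 18)
I = 16
h = 38 (h = 18*3 - 1*16 = 54 - 16 = 38)
u(H, v) = 14 + v
341*(u(h, 14) - 1*(-173)) - 106 = 341*((14 + 14) - 1*(-173)) - 106 = 341*(28 + 173) - 106 = 341*201 - 106 = 68541 - 106 = 68435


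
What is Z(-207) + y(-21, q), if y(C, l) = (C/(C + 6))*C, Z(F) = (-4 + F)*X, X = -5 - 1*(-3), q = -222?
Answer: 1963/5 ≈ 392.60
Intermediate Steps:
X = -2 (X = -5 + 3 = -2)
Z(F) = 8 - 2*F (Z(F) = (-4 + F)*(-2) = 8 - 2*F)
y(C, l) = C**2/(6 + C) (y(C, l) = (C/(6 + C))*C = C**2/(6 + C))
Z(-207) + y(-21, q) = (8 - 2*(-207)) + (-21)**2/(6 - 21) = (8 + 414) + 441/(-15) = 422 + 441*(-1/15) = 422 - 147/5 = 1963/5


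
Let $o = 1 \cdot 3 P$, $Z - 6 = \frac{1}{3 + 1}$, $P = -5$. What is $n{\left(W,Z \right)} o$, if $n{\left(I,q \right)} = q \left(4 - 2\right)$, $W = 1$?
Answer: $- \frac{375}{2} \approx -187.5$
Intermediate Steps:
$Z = \frac{25}{4}$ ($Z = 6 + \frac{1}{3 + 1} = 6 + \frac{1}{4} = \frac{25}{4} \approx 6.25$)
$n{\left(I,q \right)} = 2 q$ ($n{\left(I,q \right)} = q 2 = 2 q$)
$o = -15$ ($o = 1 \cdot 3 \left(-5\right) = 3 \left(-5\right) = -15$)
$n{\left(W,Z \right)} o = 2 \cdot \frac{25}{4} \left(-15\right) = \frac{25}{2} \left(-15\right) = - \frac{375}{2}$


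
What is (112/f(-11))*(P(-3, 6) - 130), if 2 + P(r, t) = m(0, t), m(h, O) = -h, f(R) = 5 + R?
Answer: 2464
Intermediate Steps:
P(r, t) = -2 (P(r, t) = -2 - 1*0 = -2 + 0 = -2)
(112/f(-11))*(P(-3, 6) - 130) = (112/(5 - 11))*(-2 - 130) = (112/(-6))*(-132) = (112*(-⅙))*(-132) = -56/3*(-132) = 2464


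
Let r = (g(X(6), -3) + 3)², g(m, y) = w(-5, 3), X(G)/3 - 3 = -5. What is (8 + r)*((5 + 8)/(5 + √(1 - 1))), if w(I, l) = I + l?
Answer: 117/5 ≈ 23.400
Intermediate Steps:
X(G) = -6 (X(G) = 9 + 3*(-5) = 9 - 15 = -6)
g(m, y) = -2 (g(m, y) = -5 + 3 = -2)
r = 1 (r = (-2 + 3)² = 1² = 1)
(8 + r)*((5 + 8)/(5 + √(1 - 1))) = (8 + 1)*((5 + 8)/(5 + √(1 - 1))) = 9*(13/(5 + √0)) = 9*(13/(5 + 0)) = 9*(13/5) = 117/5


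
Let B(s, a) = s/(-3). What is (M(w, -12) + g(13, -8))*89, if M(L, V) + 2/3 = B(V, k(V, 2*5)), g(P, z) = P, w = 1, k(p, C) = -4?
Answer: 4361/3 ≈ 1453.7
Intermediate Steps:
B(s, a) = -s/3 (B(s, a) = s*(-⅓) = -s/3)
M(L, V) = -⅔ - V/3
(M(w, -12) + g(13, -8))*89 = ((-⅔ - ⅓*(-12)) + 13)*89 = ((-⅔ + 4) + 13)*89 = (10/3 + 13)*89 = (49/3)*89 = 4361/3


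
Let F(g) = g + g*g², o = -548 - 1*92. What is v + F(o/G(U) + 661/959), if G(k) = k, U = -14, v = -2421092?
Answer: -2047172394266586/881974079 ≈ -2.3211e+6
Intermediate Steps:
o = -640 (o = -548 - 92 = -640)
F(g) = g + g³
v + F(o/G(U) + 661/959) = -2421092 + ((-640/(-14) + 661/959) + (-640/(-14) + 661/959)³) = -2421092 + ((-640*(-1/14) + 661*(1/959)) + (-640*(-1/14) + 661*(1/959))³) = -2421092 + ((320/7 + 661/959) + (320/7 + 661/959)³) = -2421092 + (44501/959 + (44501/959)³) = -2421092 + (44501/959 + 88127065883501/881974079) = -2421092 + 88167992607682/881974079 = -2047172394266586/881974079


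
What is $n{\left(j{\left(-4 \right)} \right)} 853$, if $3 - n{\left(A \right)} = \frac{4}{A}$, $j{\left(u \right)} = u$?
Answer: $3412$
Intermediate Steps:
$n{\left(A \right)} = 3 - \frac{4}{A}$
$n{\left(j{\left(-4 \right)} \right)} 853 = \left(3 - \frac{4}{-4}\right) 853 = \left(3 - -1\right) 853 = \left(3 + 1\right) 853 = 4 \cdot 853 = 3412$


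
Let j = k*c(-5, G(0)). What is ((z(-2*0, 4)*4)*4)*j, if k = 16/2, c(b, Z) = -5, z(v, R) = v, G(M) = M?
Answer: 0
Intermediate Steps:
k = 8 (k = 16*(1/2) = 8)
j = -40 (j = 8*(-5) = -40)
((z(-2*0, 4)*4)*4)*j = ((-2*0*4)*4)*(-40) = ((0*4)*4)*(-40) = (0*4)*(-40) = 0*(-40) = 0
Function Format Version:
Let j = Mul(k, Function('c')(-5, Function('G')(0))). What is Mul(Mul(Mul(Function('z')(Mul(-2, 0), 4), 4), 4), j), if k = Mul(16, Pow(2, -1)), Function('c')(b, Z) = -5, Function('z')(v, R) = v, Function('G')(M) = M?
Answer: 0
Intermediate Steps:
k = 8 (k = Mul(16, Rational(1, 2)) = 8)
j = -40 (j = Mul(8, -5) = -40)
Mul(Mul(Mul(Function('z')(Mul(-2, 0), 4), 4), 4), j) = Mul(Mul(Mul(Mul(-2, 0), 4), 4), -40) = Mul(Mul(Mul(0, 4), 4), -40) = Mul(Mul(0, 4), -40) = Mul(0, -40) = 0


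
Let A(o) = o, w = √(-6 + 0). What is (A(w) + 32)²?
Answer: (32 + I*√6)² ≈ 1018.0 + 156.77*I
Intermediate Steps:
w = I*√6 (w = √(-6) = I*√6 ≈ 2.4495*I)
(A(w) + 32)² = (I*√6 + 32)² = (32 + I*√6)²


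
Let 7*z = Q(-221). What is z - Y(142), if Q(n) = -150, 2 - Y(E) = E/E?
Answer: -157/7 ≈ -22.429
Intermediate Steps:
Y(E) = 1 (Y(E) = 2 - E/E = 2 - 1*1 = 2 - 1 = 1)
z = -150/7 (z = (1/7)*(-150) = -150/7 ≈ -21.429)
z - Y(142) = -150/7 - 1*1 = -150/7 - 1 = -157/7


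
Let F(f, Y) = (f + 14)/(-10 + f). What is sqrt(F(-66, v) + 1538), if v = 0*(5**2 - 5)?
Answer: sqrt(555465)/19 ≈ 39.226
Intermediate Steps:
v = 0 (v = 0*(25 - 5) = 0*20 = 0)
F(f, Y) = (14 + f)/(-10 + f)
sqrt(F(-66, v) + 1538) = sqrt((14 - 66)/(-10 - 66) + 1538) = sqrt(-52/(-76) + 1538) = sqrt(-1/76*(-52) + 1538) = sqrt(13/19 + 1538) = sqrt(29235/19) = sqrt(555465)/19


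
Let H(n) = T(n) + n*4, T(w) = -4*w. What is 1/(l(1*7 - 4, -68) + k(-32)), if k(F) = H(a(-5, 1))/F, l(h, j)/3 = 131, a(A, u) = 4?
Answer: 1/393 ≈ 0.0025445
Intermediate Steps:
H(n) = 0 (H(n) = -4*n + n*4 = -4*n + 4*n = 0)
l(h, j) = 393 (l(h, j) = 3*131 = 393)
k(F) = 0 (k(F) = 0/F = 0)
1/(l(1*7 - 4, -68) + k(-32)) = 1/(393 + 0) = 1/393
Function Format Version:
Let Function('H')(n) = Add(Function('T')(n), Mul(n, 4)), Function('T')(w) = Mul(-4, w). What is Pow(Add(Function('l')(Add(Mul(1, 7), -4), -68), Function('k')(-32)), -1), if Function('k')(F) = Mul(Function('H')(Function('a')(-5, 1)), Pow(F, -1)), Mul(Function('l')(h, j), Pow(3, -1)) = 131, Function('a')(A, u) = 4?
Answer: Rational(1, 393) ≈ 0.0025445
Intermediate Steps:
Function('H')(n) = 0 (Function('H')(n) = Add(Mul(-4, n), Mul(n, 4)) = Add(Mul(-4, n), Mul(4, n)) = 0)
Function('l')(h, j) = 393 (Function('l')(h, j) = Mul(3, 131) = 393)
Function('k')(F) = 0 (Function('k')(F) = Mul(0, Pow(F, -1)) = 0)
Pow(Add(Function('l')(Add(Mul(1, 7), -4), -68), Function('k')(-32)), -1) = Pow(Add(393, 0), -1) = Pow(393, -1) = Rational(1, 393)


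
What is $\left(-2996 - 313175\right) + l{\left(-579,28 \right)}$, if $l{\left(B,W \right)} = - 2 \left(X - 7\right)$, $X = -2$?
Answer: $-316153$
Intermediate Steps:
$l{\left(B,W \right)} = 18$ ($l{\left(B,W \right)} = - 2 \left(-2 - 7\right) = \left(-2\right) \left(-9\right) = 18$)
$\left(-2996 - 313175\right) + l{\left(-579,28 \right)} = \left(-2996 - 313175\right) + 18 = -316171 + 18 = -316153$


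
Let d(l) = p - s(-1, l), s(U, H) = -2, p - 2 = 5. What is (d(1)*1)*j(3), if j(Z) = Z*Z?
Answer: 81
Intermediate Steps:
p = 7 (p = 2 + 5 = 7)
j(Z) = Z²
d(l) = 9 (d(l) = 7 - 1*(-2) = 7 + 2 = 9)
(d(1)*1)*j(3) = (9*1)*3² = 9*9 = 81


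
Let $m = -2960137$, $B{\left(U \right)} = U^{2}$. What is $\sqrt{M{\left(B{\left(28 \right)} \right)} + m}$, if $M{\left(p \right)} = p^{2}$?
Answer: $3 i \sqrt{260609} \approx 1531.5 i$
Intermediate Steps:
$\sqrt{M{\left(B{\left(28 \right)} \right)} + m} = \sqrt{\left(28^{2}\right)^{2} - 2960137} = \sqrt{784^{2} - 2960137} = \sqrt{614656 - 2960137} = \sqrt{-2345481} = 3 i \sqrt{260609}$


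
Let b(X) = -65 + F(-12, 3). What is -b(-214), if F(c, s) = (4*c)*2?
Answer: 161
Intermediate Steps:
F(c, s) = 8*c
b(X) = -161 (b(X) = -65 + 8*(-12) = -65 - 96 = -161)
-b(-214) = -1*(-161) = 161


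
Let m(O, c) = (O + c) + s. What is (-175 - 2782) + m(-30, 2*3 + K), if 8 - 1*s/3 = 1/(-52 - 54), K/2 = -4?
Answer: -314287/106 ≈ -2965.0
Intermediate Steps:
K = -8 (K = 2*(-4) = -8)
s = 2547/106 (s = 24 - 3/(-52 - 54) = 24 - 3/(-106) = 24 - 3*(-1/106) = 24 + 3/106 = 2547/106 ≈ 24.028)
m(O, c) = 2547/106 + O + c (m(O, c) = (O + c) + 2547/106 = 2547/106 + O + c)
(-175 - 2782) + m(-30, 2*3 + K) = (-175 - 2782) + (2547/106 - 30 + (2*3 - 8)) = -2957 + (2547/106 - 30 + (6 - 8)) = -2957 + (2547/106 - 30 - 2) = -2957 - 845/106 = -314287/106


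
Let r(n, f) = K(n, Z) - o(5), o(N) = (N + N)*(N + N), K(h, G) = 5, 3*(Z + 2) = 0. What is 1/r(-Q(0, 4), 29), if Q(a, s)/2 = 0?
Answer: -1/95 ≈ -0.010526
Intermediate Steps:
Z = -2 (Z = -2 + (⅓)*0 = -2 + 0 = -2)
Q(a, s) = 0 (Q(a, s) = 2*0 = 0)
o(N) = 4*N² (o(N) = (2*N)*(2*N) = 4*N²)
r(n, f) = -95 (r(n, f) = 5 - 4*5² = 5 - 4*25 = 5 - 1*100 = 5 - 100 = -95)
1/r(-Q(0, 4), 29) = 1/(-95) = -1/95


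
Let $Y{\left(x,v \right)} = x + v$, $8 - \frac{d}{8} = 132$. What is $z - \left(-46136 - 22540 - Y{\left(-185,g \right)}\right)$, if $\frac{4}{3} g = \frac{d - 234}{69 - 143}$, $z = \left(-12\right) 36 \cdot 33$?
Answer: $\frac{8028619}{148} \approx 54247.0$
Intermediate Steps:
$d = -992$ ($d = 64 - 1056 = -992$)
$z = -14256$ ($z = \left(-432\right) 33 = -14256$)
$g = \frac{1839}{148}$ ($g = \frac{3 \frac{-992 - 234}{69 - 143}}{4} = \frac{3 \left(- \frac{1226}{-74}\right)}{4} = \frac{3 \left(\left(-1226\right) \left(- \frac{1}{74}\right)\right)}{4} = \frac{3}{4} \cdot \frac{613}{37} = \frac{1839}{148} \approx 12.426$)
$Y{\left(x,v \right)} = v + x$
$z - \left(-46136 - 22540 - Y{\left(-185,g \right)}\right) = -14256 + \left(- (-46136 - 22540) + \left(\frac{1839}{148} - 185\right)\right) = -14256 - - \frac{10138507}{148} = -14256 + \left(68676 - \frac{25541}{148}\right) = -14256 + \frac{10138507}{148} = \frac{8028619}{148}$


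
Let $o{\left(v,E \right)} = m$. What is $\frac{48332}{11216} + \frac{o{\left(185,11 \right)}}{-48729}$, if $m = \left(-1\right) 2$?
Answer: $\frac{588798115}{136636116} \approx 4.3092$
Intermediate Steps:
$m = -2$
$o{\left(v,E \right)} = -2$
$\frac{48332}{11216} + \frac{o{\left(185,11 \right)}}{-48729} = \frac{48332}{11216} - \frac{2}{-48729} = 48332 \cdot \frac{1}{11216} - - \frac{2}{48729} = \frac{12083}{2804} + \frac{2}{48729} = \frac{588798115}{136636116}$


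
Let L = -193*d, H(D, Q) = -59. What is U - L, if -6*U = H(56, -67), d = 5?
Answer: 5849/6 ≈ 974.83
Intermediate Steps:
U = 59/6 (U = -⅙*(-59) = 59/6 ≈ 9.8333)
L = -965 (L = -193*5 = -965)
U - L = 59/6 - 1*(-965) = 59/6 + 965 = 5849/6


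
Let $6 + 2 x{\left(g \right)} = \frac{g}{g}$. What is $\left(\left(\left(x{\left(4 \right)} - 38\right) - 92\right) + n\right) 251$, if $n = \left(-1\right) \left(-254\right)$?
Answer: $\frac{60993}{2} \approx 30497.0$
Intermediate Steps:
$x{\left(g \right)} = - \frac{5}{2}$ ($x{\left(g \right)} = -3 + \frac{g \frac{1}{g}}{2} = -3 + \frac{1}{2} \cdot 1 = -3 + \frac{1}{2} = - \frac{5}{2}$)
$n = 254$
$\left(\left(\left(x{\left(4 \right)} - 38\right) - 92\right) + n\right) 251 = \left(\left(\left(- \frac{5}{2} - 38\right) - 92\right) + 254\right) 251 = \left(\left(- \frac{81}{2} - 92\right) + 254\right) 251 = \left(- \frac{265}{2} + 254\right) 251 = \frac{243}{2} \cdot 251 = \frac{60993}{2}$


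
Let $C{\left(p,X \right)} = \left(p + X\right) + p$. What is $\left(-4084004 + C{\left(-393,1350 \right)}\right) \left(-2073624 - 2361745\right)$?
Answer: $18111563189360$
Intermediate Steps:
$C{\left(p,X \right)} = X + 2 p$ ($C{\left(p,X \right)} = \left(X + p\right) + p = X + 2 p$)
$\left(-4084004 + C{\left(-393,1350 \right)}\right) \left(-2073624 - 2361745\right) = \left(-4084004 + \left(1350 + 2 \left(-393\right)\right)\right) \left(-2073624 - 2361745\right) = \left(-4084004 + \left(1350 - 786\right)\right) \left(-4435369\right) = \left(-4084004 + 564\right) \left(-4435369\right) = \left(-4083440\right) \left(-4435369\right) = 18111563189360$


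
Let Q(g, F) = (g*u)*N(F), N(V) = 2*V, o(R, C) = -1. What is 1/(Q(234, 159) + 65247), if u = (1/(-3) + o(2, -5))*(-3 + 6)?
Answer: -1/232401 ≈ -4.3029e-6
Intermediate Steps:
u = -4 (u = (1/(-3) - 1)*(-3 + 6) = (-⅓ - 1)*3 = -4/3*3 = -4)
Q(g, F) = -8*F*g (Q(g, F) = (g*(-4))*(2*F) = (-4*g)*(2*F) = -8*F*g)
1/(Q(234, 159) + 65247) = 1/(-8*159*234 + 65247) = 1/(-297648 + 65247) = 1/(-232401) = -1/232401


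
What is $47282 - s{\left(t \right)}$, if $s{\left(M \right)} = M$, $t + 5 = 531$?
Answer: $46756$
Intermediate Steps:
$t = 526$ ($t = -5 + 531 = 526$)
$47282 - s{\left(t \right)} = 47282 - 526 = 46756$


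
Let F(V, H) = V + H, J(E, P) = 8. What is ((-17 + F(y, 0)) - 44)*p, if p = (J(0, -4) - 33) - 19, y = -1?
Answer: 2728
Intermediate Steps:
F(V, H) = H + V
p = -44 (p = (8 - 33) - 19 = -25 - 19 = -44)
((-17 + F(y, 0)) - 44)*p = ((-17 + (0 - 1)) - 44)*(-44) = ((-17 - 1) - 44)*(-44) = (-18 - 44)*(-44) = -62*(-44) = 2728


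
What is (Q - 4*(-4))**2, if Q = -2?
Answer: 196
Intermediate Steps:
(Q - 4*(-4))**2 = (-2 - 4*(-4))**2 = (-2 + 16)**2 = 14**2 = 196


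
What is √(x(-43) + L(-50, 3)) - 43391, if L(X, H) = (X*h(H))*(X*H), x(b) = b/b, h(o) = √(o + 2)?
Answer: -43391 + √(1 + 7500*√5) ≈ -43262.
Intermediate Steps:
h(o) = √(2 + o)
x(b) = 1
L(X, H) = H*X²*√(2 + H) (L(X, H) = (X*√(2 + H))*(X*H) = (X*√(2 + H))*(H*X) = H*X²*√(2 + H))
√(x(-43) + L(-50, 3)) - 43391 = √(1 + 3*(-50)²*√(2 + 3)) - 43391 = √(1 + 3*2500*√5) - 43391 = √(1 + 7500*√5) - 43391 = -43391 + √(1 + 7500*√5)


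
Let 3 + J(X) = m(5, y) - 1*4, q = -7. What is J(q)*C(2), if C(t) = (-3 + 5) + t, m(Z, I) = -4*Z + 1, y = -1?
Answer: -104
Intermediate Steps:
m(Z, I) = 1 - 4*Z
C(t) = 2 + t
J(X) = -26 (J(X) = -3 + ((1 - 4*5) - 1*4) = -3 + ((1 - 20) - 4) = -3 + (-19 - 4) = -3 - 23 = -26)
J(q)*C(2) = -26*(2 + 2) = -26*4 = -104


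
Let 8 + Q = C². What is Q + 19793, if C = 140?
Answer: 39385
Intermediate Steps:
Q = 19592 (Q = -8 + 140² = -8 + 19600 = 19592)
Q + 19793 = 19592 + 19793 = 39385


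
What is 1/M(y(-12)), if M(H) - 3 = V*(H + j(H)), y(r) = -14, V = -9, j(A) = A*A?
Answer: -1/1635 ≈ -0.00061162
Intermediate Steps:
j(A) = A²
M(H) = 3 - 9*H - 9*H² (M(H) = 3 - 9*(H + H²) = 3 + (-9*H - 9*H²) = 3 - 9*H - 9*H²)
1/M(y(-12)) = 1/(3 - 9*(-14) - 9*(-14)²) = 1/(3 + 126 - 9*196) = 1/(3 + 126 - 1764) = 1/(-1635) = -1/1635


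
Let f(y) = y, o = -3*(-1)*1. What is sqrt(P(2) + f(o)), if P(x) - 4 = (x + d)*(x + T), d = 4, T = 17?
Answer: 11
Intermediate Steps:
o = 3 (o = 3*1 = 3)
P(x) = 4 + (4 + x)*(17 + x) (P(x) = 4 + (x + 4)*(x + 17) = 4 + (4 + x)*(17 + x))
sqrt(P(2) + f(o)) = sqrt((72 + 2**2 + 21*2) + 3) = sqrt((72 + 4 + 42) + 3) = sqrt(118 + 3) = sqrt(121) = 11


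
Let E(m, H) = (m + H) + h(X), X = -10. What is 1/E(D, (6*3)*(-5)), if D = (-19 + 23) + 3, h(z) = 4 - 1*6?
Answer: -1/85 ≈ -0.011765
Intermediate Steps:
h(z) = -2 (h(z) = 4 - 6 = -2)
D = 7 (D = 4 + 3 = 7)
E(m, H) = -2 + H + m (E(m, H) = (m + H) - 2 = (H + m) - 2 = -2 + H + m)
1/E(D, (6*3)*(-5)) = 1/(-2 + (6*3)*(-5) + 7) = 1/(-2 + 18*(-5) + 7) = 1/(-2 - 90 + 7) = 1/(-85) = -1/85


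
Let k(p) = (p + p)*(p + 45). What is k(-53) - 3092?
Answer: -2244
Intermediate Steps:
k(p) = 2*p*(45 + p) (k(p) = (2*p)*(45 + p) = 2*p*(45 + p))
k(-53) - 3092 = 2*(-53)*(45 - 53) - 3092 = 2*(-53)*(-8) - 3092 = 848 - 3092 = -2244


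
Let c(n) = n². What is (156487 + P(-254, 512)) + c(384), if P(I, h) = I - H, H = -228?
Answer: 303917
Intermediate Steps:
P(I, h) = 228 + I (P(I, h) = I - 1*(-228) = I + 228 = 228 + I)
(156487 + P(-254, 512)) + c(384) = (156487 + (228 - 254)) + 384² = (156487 - 26) + 147456 = 156461 + 147456 = 303917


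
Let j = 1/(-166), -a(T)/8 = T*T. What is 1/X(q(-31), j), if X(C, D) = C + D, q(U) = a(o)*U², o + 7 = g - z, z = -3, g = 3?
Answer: -166/1276209 ≈ -0.00013007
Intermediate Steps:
o = -1 (o = -7 + (3 - 1*(-3)) = -7 + (3 + 3) = -7 + 6 = -1)
a(T) = -8*T² (a(T) = -8*T*T = -8*T²)
j = -1/166 ≈ -0.0060241
q(U) = -8*U² (q(U) = (-8*(-1)²)*U² = (-8*1)*U² = -8*U²)
1/X(q(-31), j) = 1/(-8*(-31)² - 1/166) = 1/(-8*961 - 1/166) = 1/(-7688 - 1/166) = 1/(-1276209/166) = -166/1276209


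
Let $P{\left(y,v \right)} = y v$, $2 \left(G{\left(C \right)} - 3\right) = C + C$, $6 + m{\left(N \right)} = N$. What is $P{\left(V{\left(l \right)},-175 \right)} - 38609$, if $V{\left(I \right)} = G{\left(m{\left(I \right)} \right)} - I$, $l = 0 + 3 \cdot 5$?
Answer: $-38084$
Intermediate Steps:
$m{\left(N \right)} = -6 + N$
$l = 15$ ($l = 0 + 15 = 15$)
$G{\left(C \right)} = 3 + C$ ($G{\left(C \right)} = 3 + \frac{C + C}{2} = 3 + \frac{2 C}{2} = 3 + C$)
$V{\left(I \right)} = -3$ ($V{\left(I \right)} = \left(3 + \left(-6 + I\right)\right) - I = \left(-3 + I\right) - I = -3$)
$P{\left(y,v \right)} = v y$
$P{\left(V{\left(l \right)},-175 \right)} - 38609 = \left(-175\right) \left(-3\right) - 38609 = 525 - 38609 = -38084$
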